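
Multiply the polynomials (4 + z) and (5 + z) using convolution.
Ascending coefficients: a = [4, 1], b = [5, 1]. c[0] = 4×5 = 20; c[1] = 4×1 + 1×5 = 9; c[2] = 1×1 = 1. Result coefficients: [20, 9, 1] → 20 + 9z + z^2

20 + 9z + z^2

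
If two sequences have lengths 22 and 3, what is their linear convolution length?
Linear/full convolution length: m + n - 1 = 22 + 3 - 1 = 24

24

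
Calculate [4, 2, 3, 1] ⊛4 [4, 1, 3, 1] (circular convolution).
Use y[k] = Σ_j x[j]·h[(k-j) mod 4]. y[0] = 4×4 + 2×1 + 3×3 + 1×1 = 28; y[1] = 4×1 + 2×4 + 3×1 + 1×3 = 18; y[2] = 4×3 + 2×1 + 3×4 + 1×1 = 27; y[3] = 4×1 + 2×3 + 3×1 + 1×4 = 17. Result: [28, 18, 27, 17]

[28, 18, 27, 17]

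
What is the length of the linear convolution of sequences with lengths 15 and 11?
Linear/full convolution length: m + n - 1 = 15 + 11 - 1 = 25

25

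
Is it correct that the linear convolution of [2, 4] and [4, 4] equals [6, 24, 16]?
Recompute linear convolution of [2, 4] and [4, 4]: y[0] = 2×4 = 8; y[1] = 2×4 + 4×4 = 24; y[2] = 4×4 = 16 → [8, 24, 16]. Compare to given [6, 24, 16]: they differ at index 0: given 6, correct 8, so answer: No

No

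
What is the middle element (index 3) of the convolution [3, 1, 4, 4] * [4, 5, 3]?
Use y[k] = Σ_i a[i]·b[k-i] at k=3. y[3] = 1×3 + 4×5 + 4×4 = 39

39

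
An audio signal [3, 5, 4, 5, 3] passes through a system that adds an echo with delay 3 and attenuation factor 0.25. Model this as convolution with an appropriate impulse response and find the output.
Direct-path + delayed-attenuated-path model → impulse response h = [1, 0, 0, 0.25] (1 at lag 0, 0.25 at lag 3). Output y[n] = x[n] + 0.25·x[n - 3] (with x[n] = 0 outside 0..4): y[0] = 3 + 0.25×0 = 3; y[1] = 5 + 0.25×0 = 5; y[2] = 4 + 0.25×0 = 4; y[3] = 5 + 0.25×3 = 5.75; y[4] = 3 + 0.25×5 = 4.25; y[5] = 0 + 0.25×4 = 1.0; y[6] = 0 + 0.25×5 = 1.25; y[7] = 0 + 0.25×3 = 0.75. So y = [3, 5, 4, 5.75, 4.25, 1.0, 1.25, 0.75]

[3, 5, 4, 5.75, 4.25, 1.0, 1.25, 0.75]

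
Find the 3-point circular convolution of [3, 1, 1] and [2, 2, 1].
Use y[k] = Σ_j a[j]·b[(k-j) mod 3]. y[0] = 3×2 + 1×1 + 1×2 = 9; y[1] = 3×2 + 1×2 + 1×1 = 9; y[2] = 3×1 + 1×2 + 1×2 = 7. Result: [9, 9, 7]

[9, 9, 7]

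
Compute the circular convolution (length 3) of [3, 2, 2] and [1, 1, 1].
Use y[k] = Σ_j a[j]·b[(k-j) mod 3]. y[0] = 3×1 + 2×1 + 2×1 = 7; y[1] = 3×1 + 2×1 + 2×1 = 7; y[2] = 3×1 + 2×1 + 2×1 = 7. Result: [7, 7, 7]

[7, 7, 7]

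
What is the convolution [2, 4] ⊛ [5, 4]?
y[0] = 2×5 = 10; y[1] = 2×4 + 4×5 = 28; y[2] = 4×4 = 16

[10, 28, 16]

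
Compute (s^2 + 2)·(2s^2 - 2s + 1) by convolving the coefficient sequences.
Ascending coefficients: a = [2, 0, 1], b = [1, -2, 2]. c[0] = 2×1 = 2; c[1] = 2×-2 + 0×1 = -4; c[2] = 2×2 + 0×-2 + 1×1 = 5; c[3] = 0×2 + 1×-2 = -2; c[4] = 1×2 = 2. Result coefficients: [2, -4, 5, -2, 2] → 2s^4 - 2s^3 + 5s^2 - 4s + 2

2s^4 - 2s^3 + 5s^2 - 4s + 2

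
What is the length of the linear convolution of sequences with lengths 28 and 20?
Linear/full convolution length: m + n - 1 = 28 + 20 - 1 = 47

47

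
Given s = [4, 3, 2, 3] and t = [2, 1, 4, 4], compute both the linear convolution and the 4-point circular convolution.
Linear: y_lin[0] = 4×2 = 8; y_lin[1] = 4×1 + 3×2 = 10; y_lin[2] = 4×4 + 3×1 + 2×2 = 23; y_lin[3] = 4×4 + 3×4 + 2×1 + 3×2 = 36; y_lin[4] = 3×4 + 2×4 + 3×1 = 23; y_lin[5] = 2×4 + 3×4 = 20; y_lin[6] = 3×4 = 12 → [8, 10, 23, 36, 23, 20, 12]. Circular (length 4): y[0] = 4×2 + 3×4 + 2×4 + 3×1 = 31; y[1] = 4×1 + 3×2 + 2×4 + 3×4 = 30; y[2] = 4×4 + 3×1 + 2×2 + 3×4 = 35; y[3] = 4×4 + 3×4 + 2×1 + 3×2 = 36 → [31, 30, 35, 36]

Linear: [8, 10, 23, 36, 23, 20, 12], Circular: [31, 30, 35, 36]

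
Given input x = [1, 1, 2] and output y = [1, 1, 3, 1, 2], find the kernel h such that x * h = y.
Output length 5 = len(x) + len(h) - 1 ⇒ len(h) = 3. Solve h forward using h[k] = (y[k] - Σ_{i≥1} x[i]·h[k-i]) / x[0]: h[0] = y[0] / x[0] = 1 / 1 = 1; h[1] = (y[1] - 1×1) / x[0] = (1 - 1×1) / 1 = 0; h[2] = (y[2] - 1×0 - 2×1) / x[0] = (3 - 1×0 - 2×1) / 1 = 1. So h = [1, 0, 1]. Forward-check [1, 1, 2] * [1, 0, 1]: y[0] = 1×1 = 1; y[1] = 1×0 + 1×1 = 1; y[2] = 1×1 + 1×0 + 2×1 = 3; y[3] = 1×1 + 2×0 = 1; y[4] = 2×1 = 2 → [1, 1, 3, 1, 2] ✓

[1, 0, 1]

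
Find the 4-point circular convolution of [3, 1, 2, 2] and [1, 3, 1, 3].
Use y[k] = Σ_j a[j]·b[(k-j) mod 4]. y[0] = 3×1 + 1×3 + 2×1 + 2×3 = 14; y[1] = 3×3 + 1×1 + 2×3 + 2×1 = 18; y[2] = 3×1 + 1×3 + 2×1 + 2×3 = 14; y[3] = 3×3 + 1×1 + 2×3 + 2×1 = 18. Result: [14, 18, 14, 18]

[14, 18, 14, 18]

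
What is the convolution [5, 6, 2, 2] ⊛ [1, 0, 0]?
y[0] = 5×1 = 5; y[1] = 5×0 + 6×1 = 6; y[2] = 5×0 + 6×0 + 2×1 = 2; y[3] = 6×0 + 2×0 + 2×1 = 2; y[4] = 2×0 + 2×0 = 0; y[5] = 2×0 = 0

[5, 6, 2, 2, 0, 0]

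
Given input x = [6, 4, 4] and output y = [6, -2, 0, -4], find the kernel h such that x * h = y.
Output length 4 = len(x) + len(h) - 1 ⇒ len(h) = 2. Solve h forward using h[k] = (y[k] - Σ_{i≥1} x[i]·h[k-i]) / x[0]: h[0] = y[0] / x[0] = 6 / 6 = 1; h[1] = (y[1] - 4×1) / x[0] = (-2 - 4×1) / 6 = -1. So h = [1, -1]. Forward-check [6, 4, 4] * [1, -1]: y[0] = 6×1 = 6; y[1] = 6×-1 + 4×1 = -2; y[2] = 4×-1 + 4×1 = 0; y[3] = 4×-1 = -4 → [6, -2, 0, -4] ✓

[1, -1]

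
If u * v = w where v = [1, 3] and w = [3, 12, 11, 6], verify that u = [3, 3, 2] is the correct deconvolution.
Forward-compute [3, 3, 2] * [1, 3]: w[0] = 3×1 = 3; w[1] = 3×3 + 3×1 = 12; w[2] = 3×3 + 2×1 = 11; w[3] = 2×3 = 6 → [3, 12, 11, 6]. Matches given w = [3, 12, 11, 6], so verified.

Verified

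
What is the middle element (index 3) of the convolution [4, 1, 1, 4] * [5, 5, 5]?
Use y[k] = Σ_i a[i]·b[k-i] at k=3. y[3] = 1×5 + 1×5 + 4×5 = 30

30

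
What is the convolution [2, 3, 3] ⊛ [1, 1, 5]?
y[0] = 2×1 = 2; y[1] = 2×1 + 3×1 = 5; y[2] = 2×5 + 3×1 + 3×1 = 16; y[3] = 3×5 + 3×1 = 18; y[4] = 3×5 = 15

[2, 5, 16, 18, 15]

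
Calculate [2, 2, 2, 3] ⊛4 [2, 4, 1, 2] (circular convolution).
Use y[k] = Σ_j f[j]·g[(k-j) mod 4]. y[0] = 2×2 + 2×2 + 2×1 + 3×4 = 22; y[1] = 2×4 + 2×2 + 2×2 + 3×1 = 19; y[2] = 2×1 + 2×4 + 2×2 + 3×2 = 20; y[3] = 2×2 + 2×1 + 2×4 + 3×2 = 20. Result: [22, 19, 20, 20]

[22, 19, 20, 20]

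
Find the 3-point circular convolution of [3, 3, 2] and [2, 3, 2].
Use y[k] = Σ_j s[j]·t[(k-j) mod 3]. y[0] = 3×2 + 3×2 + 2×3 = 18; y[1] = 3×3 + 3×2 + 2×2 = 19; y[2] = 3×2 + 3×3 + 2×2 = 19. Result: [18, 19, 19]

[18, 19, 19]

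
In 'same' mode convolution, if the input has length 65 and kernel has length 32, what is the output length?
'Same' mode returns an output with the same length as the input: 65

65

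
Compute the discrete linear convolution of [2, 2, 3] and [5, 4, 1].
y[0] = 2×5 = 10; y[1] = 2×4 + 2×5 = 18; y[2] = 2×1 + 2×4 + 3×5 = 25; y[3] = 2×1 + 3×4 = 14; y[4] = 3×1 = 3

[10, 18, 25, 14, 3]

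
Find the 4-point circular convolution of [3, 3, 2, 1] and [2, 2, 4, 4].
Use y[k] = Σ_j f[j]·g[(k-j) mod 4]. y[0] = 3×2 + 3×4 + 2×4 + 1×2 = 28; y[1] = 3×2 + 3×2 + 2×4 + 1×4 = 24; y[2] = 3×4 + 3×2 + 2×2 + 1×4 = 26; y[3] = 3×4 + 3×4 + 2×2 + 1×2 = 30. Result: [28, 24, 26, 30]

[28, 24, 26, 30]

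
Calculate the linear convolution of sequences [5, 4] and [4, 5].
y[0] = 5×4 = 20; y[1] = 5×5 + 4×4 = 41; y[2] = 4×5 = 20

[20, 41, 20]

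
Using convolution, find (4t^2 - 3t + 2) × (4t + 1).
Ascending coefficients: a = [2, -3, 4], b = [1, 4]. c[0] = 2×1 = 2; c[1] = 2×4 + -3×1 = 5; c[2] = -3×4 + 4×1 = -8; c[3] = 4×4 = 16. Result coefficients: [2, 5, -8, 16] → 16t^3 - 8t^2 + 5t + 2

16t^3 - 8t^2 + 5t + 2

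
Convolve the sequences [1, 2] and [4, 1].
y[0] = 1×4 = 4; y[1] = 1×1 + 2×4 = 9; y[2] = 2×1 = 2

[4, 9, 2]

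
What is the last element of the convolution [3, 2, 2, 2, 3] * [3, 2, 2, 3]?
Use y[k] = Σ_i a[i]·b[k-i] at k=7. y[7] = 3×3 = 9

9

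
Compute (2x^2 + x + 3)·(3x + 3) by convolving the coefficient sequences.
Ascending coefficients: a = [3, 1, 2], b = [3, 3]. c[0] = 3×3 = 9; c[1] = 3×3 + 1×3 = 12; c[2] = 1×3 + 2×3 = 9; c[3] = 2×3 = 6. Result coefficients: [9, 12, 9, 6] → 6x^3 + 9x^2 + 12x + 9

6x^3 + 9x^2 + 12x + 9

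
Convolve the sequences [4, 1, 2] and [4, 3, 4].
y[0] = 4×4 = 16; y[1] = 4×3 + 1×4 = 16; y[2] = 4×4 + 1×3 + 2×4 = 27; y[3] = 1×4 + 2×3 = 10; y[4] = 2×4 = 8

[16, 16, 27, 10, 8]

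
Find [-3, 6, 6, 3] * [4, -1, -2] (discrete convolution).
y[0] = -3×4 = -12; y[1] = -3×-1 + 6×4 = 27; y[2] = -3×-2 + 6×-1 + 6×4 = 24; y[3] = 6×-2 + 6×-1 + 3×4 = -6; y[4] = 6×-2 + 3×-1 = -15; y[5] = 3×-2 = -6

[-12, 27, 24, -6, -15, -6]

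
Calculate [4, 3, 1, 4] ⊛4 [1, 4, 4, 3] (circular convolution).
Use y[k] = Σ_j x[j]·h[(k-j) mod 4]. y[0] = 4×1 + 3×3 + 1×4 + 4×4 = 33; y[1] = 4×4 + 3×1 + 1×3 + 4×4 = 38; y[2] = 4×4 + 3×4 + 1×1 + 4×3 = 41; y[3] = 4×3 + 3×4 + 1×4 + 4×1 = 32. Result: [33, 38, 41, 32]

[33, 38, 41, 32]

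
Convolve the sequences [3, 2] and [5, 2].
y[0] = 3×5 = 15; y[1] = 3×2 + 2×5 = 16; y[2] = 2×2 = 4

[15, 16, 4]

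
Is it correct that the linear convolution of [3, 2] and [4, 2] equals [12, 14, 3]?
Recompute linear convolution of [3, 2] and [4, 2]: y[0] = 3×4 = 12; y[1] = 3×2 + 2×4 = 14; y[2] = 2×2 = 4 → [12, 14, 4]. Compare to given [12, 14, 3]: they differ at index 2: given 3, correct 4, so answer: No

No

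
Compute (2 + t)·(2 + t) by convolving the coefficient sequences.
Ascending coefficients: a = [2, 1], b = [2, 1]. c[0] = 2×2 = 4; c[1] = 2×1 + 1×2 = 4; c[2] = 1×1 = 1. Result coefficients: [4, 4, 1] → 4 + 4t + t^2

4 + 4t + t^2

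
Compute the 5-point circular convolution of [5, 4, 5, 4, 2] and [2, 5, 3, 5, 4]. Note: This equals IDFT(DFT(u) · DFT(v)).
Either evaluate y[k] = Σ_j u[j]·v[(k-j) mod 5] directly, or use IDFT(DFT(u) · DFT(v)). y[0] = 5×2 + 4×4 + 5×5 + 4×3 + 2×5 = 73; y[1] = 5×5 + 4×2 + 5×4 + 4×5 + 2×3 = 79; y[2] = 5×3 + 4×5 + 5×2 + 4×4 + 2×5 = 71; y[3] = 5×5 + 4×3 + 5×5 + 4×2 + 2×4 = 78; y[4] = 5×4 + 4×5 + 5×3 + 4×5 + 2×2 = 79. Result: [73, 79, 71, 78, 79]

[73, 79, 71, 78, 79]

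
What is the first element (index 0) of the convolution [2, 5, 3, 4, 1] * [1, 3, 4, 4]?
Use y[k] = Σ_i a[i]·b[k-i] at k=0. y[0] = 2×1 = 2

2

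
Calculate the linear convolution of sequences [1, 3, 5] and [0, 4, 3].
y[0] = 1×0 = 0; y[1] = 1×4 + 3×0 = 4; y[2] = 1×3 + 3×4 + 5×0 = 15; y[3] = 3×3 + 5×4 = 29; y[4] = 5×3 = 15

[0, 4, 15, 29, 15]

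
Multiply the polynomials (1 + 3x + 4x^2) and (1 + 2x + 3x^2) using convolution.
Ascending coefficients: a = [1, 3, 4], b = [1, 2, 3]. c[0] = 1×1 = 1; c[1] = 1×2 + 3×1 = 5; c[2] = 1×3 + 3×2 + 4×1 = 13; c[3] = 3×3 + 4×2 = 17; c[4] = 4×3 = 12. Result coefficients: [1, 5, 13, 17, 12] → 1 + 5x + 13x^2 + 17x^3 + 12x^4

1 + 5x + 13x^2 + 17x^3 + 12x^4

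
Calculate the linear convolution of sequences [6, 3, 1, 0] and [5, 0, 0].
y[0] = 6×5 = 30; y[1] = 6×0 + 3×5 = 15; y[2] = 6×0 + 3×0 + 1×5 = 5; y[3] = 3×0 + 1×0 + 0×5 = 0; y[4] = 1×0 + 0×0 = 0; y[5] = 0×0 = 0

[30, 15, 5, 0, 0, 0]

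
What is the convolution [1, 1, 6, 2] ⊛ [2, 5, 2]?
y[0] = 1×2 = 2; y[1] = 1×5 + 1×2 = 7; y[2] = 1×2 + 1×5 + 6×2 = 19; y[3] = 1×2 + 6×5 + 2×2 = 36; y[4] = 6×2 + 2×5 = 22; y[5] = 2×2 = 4

[2, 7, 19, 36, 22, 4]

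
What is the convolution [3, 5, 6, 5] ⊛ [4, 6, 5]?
y[0] = 3×4 = 12; y[1] = 3×6 + 5×4 = 38; y[2] = 3×5 + 5×6 + 6×4 = 69; y[3] = 5×5 + 6×6 + 5×4 = 81; y[4] = 6×5 + 5×6 = 60; y[5] = 5×5 = 25

[12, 38, 69, 81, 60, 25]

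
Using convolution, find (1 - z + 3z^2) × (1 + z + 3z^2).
Ascending coefficients: a = [1, -1, 3], b = [1, 1, 3]. c[0] = 1×1 = 1; c[1] = 1×1 + -1×1 = 0; c[2] = 1×3 + -1×1 + 3×1 = 5; c[3] = -1×3 + 3×1 = 0; c[4] = 3×3 = 9. Result coefficients: [1, 0, 5, 0, 9] → 1 + 5z^2 + 9z^4

1 + 5z^2 + 9z^4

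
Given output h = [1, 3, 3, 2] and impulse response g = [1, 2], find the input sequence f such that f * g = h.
Deconvolve h=[1, 3, 3, 2] by g=[1, 2]. Since g[0]=1, solve forward: f[0] = h[0] / 1 = 1; f[1] = (h[1] - 1×2) / 1 = 1; f[2] = (h[2] - 1×2) / 1 = 1. So f = [1, 1, 1]. Check by forward convolution: h[0] = 1×1 = 1; h[1] = 1×2 + 1×1 = 3; h[2] = 1×2 + 1×1 = 3; h[3] = 1×2 = 2

[1, 1, 1]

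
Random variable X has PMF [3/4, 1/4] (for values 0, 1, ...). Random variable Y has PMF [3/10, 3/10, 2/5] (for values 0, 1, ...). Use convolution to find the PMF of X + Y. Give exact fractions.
P(X+Y=k) = Σ_i P(X=i)·P(Y=k-i) — a convolution of [3/4, 1/4] and [3/10, 3/10, 2/5]. P(X+Y=0) = (3/4)×(3/10) = 9/40; P(X+Y=1) = (3/4)×(3/10) + (1/4)×(3/10) = 9/40 + 3/40 = 3/10; P(X+Y=2) = (3/4)×(2/5) + (1/4)×(3/10) = 3/10 + 3/40 = 3/8; P(X+Y=3) = (1/4)×(2/5) = 1/10. PMF: [9/40, 3/10, 3/8, 1/10] (sums to 1 ✓)

[9/40, 3/10, 3/8, 1/10]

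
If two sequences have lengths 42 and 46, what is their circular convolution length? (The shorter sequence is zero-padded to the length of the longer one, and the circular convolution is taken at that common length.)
Circular convolution (zero-padding the shorter input) has length max(m, n) = max(42, 46) = 46

46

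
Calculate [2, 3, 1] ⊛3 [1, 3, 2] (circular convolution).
Use y[k] = Σ_j u[j]·v[(k-j) mod 3]. y[0] = 2×1 + 3×2 + 1×3 = 11; y[1] = 2×3 + 3×1 + 1×2 = 11; y[2] = 2×2 + 3×3 + 1×1 = 14. Result: [11, 11, 14]

[11, 11, 14]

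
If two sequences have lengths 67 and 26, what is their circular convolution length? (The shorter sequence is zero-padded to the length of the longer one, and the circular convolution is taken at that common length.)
Circular convolution (zero-padding the shorter input) has length max(m, n) = max(67, 26) = 67

67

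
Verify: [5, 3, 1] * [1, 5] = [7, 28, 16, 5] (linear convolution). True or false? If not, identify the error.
Recompute linear convolution of [5, 3, 1] and [1, 5]: y[0] = 5×1 = 5; y[1] = 5×5 + 3×1 = 28; y[2] = 3×5 + 1×1 = 16; y[3] = 1×5 = 5 → [5, 28, 16, 5]. Compare to given [7, 28, 16, 5]: they differ at index 0: given 7, correct 5, so answer: No

No. Error at index 0: given 7, correct 5.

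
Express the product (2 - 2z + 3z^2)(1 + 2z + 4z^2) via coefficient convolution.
Ascending coefficients: a = [2, -2, 3], b = [1, 2, 4]. c[0] = 2×1 = 2; c[1] = 2×2 + -2×1 = 2; c[2] = 2×4 + -2×2 + 3×1 = 7; c[3] = -2×4 + 3×2 = -2; c[4] = 3×4 = 12. Result coefficients: [2, 2, 7, -2, 12] → 2 + 2z + 7z^2 - 2z^3 + 12z^4

2 + 2z + 7z^2 - 2z^3 + 12z^4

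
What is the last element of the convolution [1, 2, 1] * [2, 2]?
Use y[k] = Σ_i a[i]·b[k-i] at k=3. y[3] = 1×2 = 2

2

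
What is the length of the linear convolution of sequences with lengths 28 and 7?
Linear/full convolution length: m + n - 1 = 28 + 7 - 1 = 34

34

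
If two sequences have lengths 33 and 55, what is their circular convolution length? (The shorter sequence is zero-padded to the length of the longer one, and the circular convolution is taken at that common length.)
Circular convolution (zero-padding the shorter input) has length max(m, n) = max(33, 55) = 55

55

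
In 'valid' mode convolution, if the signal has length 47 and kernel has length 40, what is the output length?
'Valid' mode counts only positions where the kernel fully overlaps the signal: m - n + 1 = 47 - 40 + 1 = 8

8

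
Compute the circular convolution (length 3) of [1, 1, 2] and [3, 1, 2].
Use y[k] = Σ_j a[j]·b[(k-j) mod 3]. y[0] = 1×3 + 1×2 + 2×1 = 7; y[1] = 1×1 + 1×3 + 2×2 = 8; y[2] = 1×2 + 1×1 + 2×3 = 9. Result: [7, 8, 9]

[7, 8, 9]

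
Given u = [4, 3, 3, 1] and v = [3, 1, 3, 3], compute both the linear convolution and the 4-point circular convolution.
Linear: y_lin[0] = 4×3 = 12; y_lin[1] = 4×1 + 3×3 = 13; y_lin[2] = 4×3 + 3×1 + 3×3 = 24; y_lin[3] = 4×3 + 3×3 + 3×1 + 1×3 = 27; y_lin[4] = 3×3 + 3×3 + 1×1 = 19; y_lin[5] = 3×3 + 1×3 = 12; y_lin[6] = 1×3 = 3 → [12, 13, 24, 27, 19, 12, 3]. Circular (length 4): y[0] = 4×3 + 3×3 + 3×3 + 1×1 = 31; y[1] = 4×1 + 3×3 + 3×3 + 1×3 = 25; y[2] = 4×3 + 3×1 + 3×3 + 1×3 = 27; y[3] = 4×3 + 3×3 + 3×1 + 1×3 = 27 → [31, 25, 27, 27]

Linear: [12, 13, 24, 27, 19, 12, 3], Circular: [31, 25, 27, 27]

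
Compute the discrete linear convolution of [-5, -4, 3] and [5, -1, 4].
y[0] = -5×5 = -25; y[1] = -5×-1 + -4×5 = -15; y[2] = -5×4 + -4×-1 + 3×5 = -1; y[3] = -4×4 + 3×-1 = -19; y[4] = 3×4 = 12

[-25, -15, -1, -19, 12]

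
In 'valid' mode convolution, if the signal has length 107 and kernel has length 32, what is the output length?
'Valid' mode counts only positions where the kernel fully overlaps the signal: m - n + 1 = 107 - 32 + 1 = 76

76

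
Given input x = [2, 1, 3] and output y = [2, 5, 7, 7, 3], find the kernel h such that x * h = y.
Output length 5 = len(x) + len(h) - 1 ⇒ len(h) = 3. Solve h forward using h[k] = (y[k] - Σ_{i≥1} x[i]·h[k-i]) / x[0]: h[0] = y[0] / x[0] = 2 / 2 = 1; h[1] = (y[1] - 1×1) / x[0] = (5 - 1×1) / 2 = 2; h[2] = (y[2] - 1×2 - 3×1) / x[0] = (7 - 1×2 - 3×1) / 2 = 1. So h = [1, 2, 1]. Forward-check [2, 1, 3] * [1, 2, 1]: y[0] = 2×1 = 2; y[1] = 2×2 + 1×1 = 5; y[2] = 2×1 + 1×2 + 3×1 = 7; y[3] = 1×1 + 3×2 = 7; y[4] = 3×1 = 3 → [2, 5, 7, 7, 3] ✓

[1, 2, 1]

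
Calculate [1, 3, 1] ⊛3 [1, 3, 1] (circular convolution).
Use y[k] = Σ_j s[j]·t[(k-j) mod 3]. y[0] = 1×1 + 3×1 + 1×3 = 7; y[1] = 1×3 + 3×1 + 1×1 = 7; y[2] = 1×1 + 3×3 + 1×1 = 11. Result: [7, 7, 11]

[7, 7, 11]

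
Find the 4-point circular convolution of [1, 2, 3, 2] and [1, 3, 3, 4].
Use y[k] = Σ_j x[j]·h[(k-j) mod 4]. y[0] = 1×1 + 2×4 + 3×3 + 2×3 = 24; y[1] = 1×3 + 2×1 + 3×4 + 2×3 = 23; y[2] = 1×3 + 2×3 + 3×1 + 2×4 = 20; y[3] = 1×4 + 2×3 + 3×3 + 2×1 = 21. Result: [24, 23, 20, 21]

[24, 23, 20, 21]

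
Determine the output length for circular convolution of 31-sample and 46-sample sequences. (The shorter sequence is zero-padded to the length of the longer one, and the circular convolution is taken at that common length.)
Circular convolution (zero-padding the shorter input) has length max(m, n) = max(31, 46) = 46

46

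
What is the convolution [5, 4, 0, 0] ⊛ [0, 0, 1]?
y[0] = 5×0 = 0; y[1] = 5×0 + 4×0 = 0; y[2] = 5×1 + 4×0 + 0×0 = 5; y[3] = 4×1 + 0×0 + 0×0 = 4; y[4] = 0×1 + 0×0 = 0; y[5] = 0×1 = 0

[0, 0, 5, 4, 0, 0]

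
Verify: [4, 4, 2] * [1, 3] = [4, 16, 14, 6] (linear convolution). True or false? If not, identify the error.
Recompute linear convolution of [4, 4, 2] and [1, 3]: y[0] = 4×1 = 4; y[1] = 4×3 + 4×1 = 16; y[2] = 4×3 + 2×1 = 14; y[3] = 2×3 = 6 → [4, 16, 14, 6]. Given [4, 16, 14, 6] matches, so answer: Yes

Yes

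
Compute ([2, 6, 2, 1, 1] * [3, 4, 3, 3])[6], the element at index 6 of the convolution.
Use y[k] = Σ_i a[i]·b[k-i] at k=6. y[6] = 1×3 + 1×3 = 6

6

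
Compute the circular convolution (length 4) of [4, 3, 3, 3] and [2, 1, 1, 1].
Use y[k] = Σ_j s[j]·t[(k-j) mod 4]. y[0] = 4×2 + 3×1 + 3×1 + 3×1 = 17; y[1] = 4×1 + 3×2 + 3×1 + 3×1 = 16; y[2] = 4×1 + 3×1 + 3×2 + 3×1 = 16; y[3] = 4×1 + 3×1 + 3×1 + 3×2 = 16. Result: [17, 16, 16, 16]

[17, 16, 16, 16]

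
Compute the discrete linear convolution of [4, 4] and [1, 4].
y[0] = 4×1 = 4; y[1] = 4×4 + 4×1 = 20; y[2] = 4×4 = 16

[4, 20, 16]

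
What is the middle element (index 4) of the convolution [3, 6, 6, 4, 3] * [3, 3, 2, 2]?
Use y[k] = Σ_i a[i]·b[k-i] at k=4. y[4] = 6×2 + 6×2 + 4×3 + 3×3 = 45

45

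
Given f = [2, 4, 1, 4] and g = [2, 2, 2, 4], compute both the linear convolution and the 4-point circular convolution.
Linear: y_lin[0] = 2×2 = 4; y_lin[1] = 2×2 + 4×2 = 12; y_lin[2] = 2×2 + 4×2 + 1×2 = 14; y_lin[3] = 2×4 + 4×2 + 1×2 + 4×2 = 26; y_lin[4] = 4×4 + 1×2 + 4×2 = 26; y_lin[5] = 1×4 + 4×2 = 12; y_lin[6] = 4×4 = 16 → [4, 12, 14, 26, 26, 12, 16]. Circular (length 4): y[0] = 2×2 + 4×4 + 1×2 + 4×2 = 30; y[1] = 2×2 + 4×2 + 1×4 + 4×2 = 24; y[2] = 2×2 + 4×2 + 1×2 + 4×4 = 30; y[3] = 2×4 + 4×2 + 1×2 + 4×2 = 26 → [30, 24, 30, 26]

Linear: [4, 12, 14, 26, 26, 12, 16], Circular: [30, 24, 30, 26]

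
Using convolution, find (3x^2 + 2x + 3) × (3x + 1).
Ascending coefficients: a = [3, 2, 3], b = [1, 3]. c[0] = 3×1 = 3; c[1] = 3×3 + 2×1 = 11; c[2] = 2×3 + 3×1 = 9; c[3] = 3×3 = 9. Result coefficients: [3, 11, 9, 9] → 9x^3 + 9x^2 + 11x + 3

9x^3 + 9x^2 + 11x + 3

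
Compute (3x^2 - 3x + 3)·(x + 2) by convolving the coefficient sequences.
Ascending coefficients: a = [3, -3, 3], b = [2, 1]. c[0] = 3×2 = 6; c[1] = 3×1 + -3×2 = -3; c[2] = -3×1 + 3×2 = 3; c[3] = 3×1 = 3. Result coefficients: [6, -3, 3, 3] → 3x^3 + 3x^2 - 3x + 6

3x^3 + 3x^2 - 3x + 6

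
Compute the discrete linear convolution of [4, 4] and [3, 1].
y[0] = 4×3 = 12; y[1] = 4×1 + 4×3 = 16; y[2] = 4×1 = 4

[12, 16, 4]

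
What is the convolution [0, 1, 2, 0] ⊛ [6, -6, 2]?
y[0] = 0×6 = 0; y[1] = 0×-6 + 1×6 = 6; y[2] = 0×2 + 1×-6 + 2×6 = 6; y[3] = 1×2 + 2×-6 + 0×6 = -10; y[4] = 2×2 + 0×-6 = 4; y[5] = 0×2 = 0

[0, 6, 6, -10, 4, 0]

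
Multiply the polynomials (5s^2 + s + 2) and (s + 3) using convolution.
Ascending coefficients: a = [2, 1, 5], b = [3, 1]. c[0] = 2×3 = 6; c[1] = 2×1 + 1×3 = 5; c[2] = 1×1 + 5×3 = 16; c[3] = 5×1 = 5. Result coefficients: [6, 5, 16, 5] → 5s^3 + 16s^2 + 5s + 6

5s^3 + 16s^2 + 5s + 6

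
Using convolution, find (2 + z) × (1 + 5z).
Ascending coefficients: a = [2, 1], b = [1, 5]. c[0] = 2×1 = 2; c[1] = 2×5 + 1×1 = 11; c[2] = 1×5 = 5. Result coefficients: [2, 11, 5] → 2 + 11z + 5z^2

2 + 11z + 5z^2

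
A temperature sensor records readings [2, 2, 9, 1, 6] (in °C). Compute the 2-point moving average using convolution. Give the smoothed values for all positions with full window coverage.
2-point moving average kernel = [1, 1]. Apply in 'valid' mode (full window coverage): avg[0] = (2 + 2) / 2 = 2.0; avg[1] = (2 + 9) / 2 = 5.5; avg[2] = (9 + 1) / 2 = 5.0; avg[3] = (1 + 6) / 2 = 3.5. Smoothed values: [2.0, 5.5, 5.0, 3.5]

[2.0, 5.5, 5.0, 3.5]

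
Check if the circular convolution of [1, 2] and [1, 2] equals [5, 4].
Recompute circular convolution of [1, 2] and [1, 2]: y[0] = 1×1 + 2×2 = 5; y[1] = 1×2 + 2×1 = 4 → [5, 4]. Given [5, 4] matches, so answer: Yes

Yes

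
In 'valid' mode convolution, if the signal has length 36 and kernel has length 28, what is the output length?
'Valid' mode counts only positions where the kernel fully overlaps the signal: m - n + 1 = 36 - 28 + 1 = 9

9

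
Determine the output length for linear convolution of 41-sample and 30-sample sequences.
Linear/full convolution length: m + n - 1 = 41 + 30 - 1 = 70

70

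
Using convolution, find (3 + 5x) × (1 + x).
Ascending coefficients: a = [3, 5], b = [1, 1]. c[0] = 3×1 = 3; c[1] = 3×1 + 5×1 = 8; c[2] = 5×1 = 5. Result coefficients: [3, 8, 5] → 3 + 8x + 5x^2

3 + 8x + 5x^2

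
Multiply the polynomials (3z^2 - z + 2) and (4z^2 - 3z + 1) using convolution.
Ascending coefficients: a = [2, -1, 3], b = [1, -3, 4]. c[0] = 2×1 = 2; c[1] = 2×-3 + -1×1 = -7; c[2] = 2×4 + -1×-3 + 3×1 = 14; c[3] = -1×4 + 3×-3 = -13; c[4] = 3×4 = 12. Result coefficients: [2, -7, 14, -13, 12] → 12z^4 - 13z^3 + 14z^2 - 7z + 2

12z^4 - 13z^3 + 14z^2 - 7z + 2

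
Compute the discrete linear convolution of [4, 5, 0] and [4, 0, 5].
y[0] = 4×4 = 16; y[1] = 4×0 + 5×4 = 20; y[2] = 4×5 + 5×0 + 0×4 = 20; y[3] = 5×5 + 0×0 = 25; y[4] = 0×5 = 0

[16, 20, 20, 25, 0]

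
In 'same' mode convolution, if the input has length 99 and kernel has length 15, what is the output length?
'Same' mode returns an output with the same length as the input: 99

99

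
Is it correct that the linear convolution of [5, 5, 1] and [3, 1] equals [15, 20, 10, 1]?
Recompute linear convolution of [5, 5, 1] and [3, 1]: y[0] = 5×3 = 15; y[1] = 5×1 + 5×3 = 20; y[2] = 5×1 + 1×3 = 8; y[3] = 1×1 = 1 → [15, 20, 8, 1]. Compare to given [15, 20, 10, 1]: they differ at index 2: given 10, correct 8, so answer: No

No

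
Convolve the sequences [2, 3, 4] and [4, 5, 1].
y[0] = 2×4 = 8; y[1] = 2×5 + 3×4 = 22; y[2] = 2×1 + 3×5 + 4×4 = 33; y[3] = 3×1 + 4×5 = 23; y[4] = 4×1 = 4

[8, 22, 33, 23, 4]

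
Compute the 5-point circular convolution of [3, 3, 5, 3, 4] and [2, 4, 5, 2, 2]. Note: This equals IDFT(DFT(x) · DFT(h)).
Either evaluate y[k] = Σ_j x[j]·h[(k-j) mod 5] directly, or use IDFT(DFT(x) · DFT(h)). y[0] = 3×2 + 3×2 + 5×2 + 3×5 + 4×4 = 53; y[1] = 3×4 + 3×2 + 5×2 + 3×2 + 4×5 = 54; y[2] = 3×5 + 3×4 + 5×2 + 3×2 + 4×2 = 51; y[3] = 3×2 + 3×5 + 5×4 + 3×2 + 4×2 = 55; y[4] = 3×2 + 3×2 + 5×5 + 3×4 + 4×2 = 57. Result: [53, 54, 51, 55, 57]

[53, 54, 51, 55, 57]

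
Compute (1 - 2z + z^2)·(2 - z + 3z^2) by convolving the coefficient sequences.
Ascending coefficients: a = [1, -2, 1], b = [2, -1, 3]. c[0] = 1×2 = 2; c[1] = 1×-1 + -2×2 = -5; c[2] = 1×3 + -2×-1 + 1×2 = 7; c[3] = -2×3 + 1×-1 = -7; c[4] = 1×3 = 3. Result coefficients: [2, -5, 7, -7, 3] → 2 - 5z + 7z^2 - 7z^3 + 3z^4

2 - 5z + 7z^2 - 7z^3 + 3z^4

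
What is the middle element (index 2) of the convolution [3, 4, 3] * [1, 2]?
Use y[k] = Σ_i a[i]·b[k-i] at k=2. y[2] = 4×2 + 3×1 = 11

11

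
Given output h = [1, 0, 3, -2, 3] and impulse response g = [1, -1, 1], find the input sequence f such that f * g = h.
Deconvolve h=[1, 0, 3, -2, 3] by g=[1, -1, 1]. Since g[0]=1, solve forward: f[0] = h[0] / 1 = 1; f[1] = (h[1] - 1×-1) / 1 = 1; f[2] = (h[2] - 1×-1 - 1×1) / 1 = 3. So f = [1, 1, 3]. Check by forward convolution: h[0] = 1×1 = 1; h[1] = 1×-1 + 1×1 = 0; h[2] = 1×1 + 1×-1 + 3×1 = 3; h[3] = 1×1 + 3×-1 = -2; h[4] = 3×1 = 3

[1, 1, 3]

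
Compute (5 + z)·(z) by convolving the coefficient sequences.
Ascending coefficients: a = [5, 1], b = [0, 1]. c[0] = 5×0 = 0; c[1] = 5×1 + 1×0 = 5; c[2] = 1×1 = 1. Result coefficients: [0, 5, 1] → 5z + z^2

5z + z^2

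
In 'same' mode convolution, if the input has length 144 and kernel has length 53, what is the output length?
'Same' mode returns an output with the same length as the input: 144

144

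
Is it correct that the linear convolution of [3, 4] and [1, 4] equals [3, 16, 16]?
Recompute linear convolution of [3, 4] and [1, 4]: y[0] = 3×1 = 3; y[1] = 3×4 + 4×1 = 16; y[2] = 4×4 = 16 → [3, 16, 16]. Given [3, 16, 16] matches, so answer: Yes

Yes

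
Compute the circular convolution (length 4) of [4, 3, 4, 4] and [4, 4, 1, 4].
Use y[k] = Σ_j u[j]·v[(k-j) mod 4]. y[0] = 4×4 + 3×4 + 4×1 + 4×4 = 48; y[1] = 4×4 + 3×4 + 4×4 + 4×1 = 48; y[2] = 4×1 + 3×4 + 4×4 + 4×4 = 48; y[3] = 4×4 + 3×1 + 4×4 + 4×4 = 51. Result: [48, 48, 48, 51]

[48, 48, 48, 51]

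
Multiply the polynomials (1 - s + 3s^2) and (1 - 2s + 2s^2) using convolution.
Ascending coefficients: a = [1, -1, 3], b = [1, -2, 2]. c[0] = 1×1 = 1; c[1] = 1×-2 + -1×1 = -3; c[2] = 1×2 + -1×-2 + 3×1 = 7; c[3] = -1×2 + 3×-2 = -8; c[4] = 3×2 = 6. Result coefficients: [1, -3, 7, -8, 6] → 1 - 3s + 7s^2 - 8s^3 + 6s^4

1 - 3s + 7s^2 - 8s^3 + 6s^4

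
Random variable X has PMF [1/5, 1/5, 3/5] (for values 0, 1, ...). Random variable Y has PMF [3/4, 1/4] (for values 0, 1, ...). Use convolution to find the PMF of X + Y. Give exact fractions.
P(X+Y=k) = Σ_i P(X=i)·P(Y=k-i) — a convolution of [1/5, 1/5, 3/5] and [3/4, 1/4]. P(X+Y=0) = (1/5)×(3/4) = 3/20; P(X+Y=1) = (1/5)×(1/4) + (1/5)×(3/4) = 1/20 + 3/20 = 1/5; P(X+Y=2) = (1/5)×(1/4) + (3/5)×(3/4) = 1/20 + 9/20 = 1/2; P(X+Y=3) = (3/5)×(1/4) = 3/20. PMF: [3/20, 1/5, 1/2, 3/20] (sums to 1 ✓)

[3/20, 1/5, 1/2, 3/20]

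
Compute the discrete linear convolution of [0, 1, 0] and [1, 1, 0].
y[0] = 0×1 = 0; y[1] = 0×1 + 1×1 = 1; y[2] = 0×0 + 1×1 + 0×1 = 1; y[3] = 1×0 + 0×1 = 0; y[4] = 0×0 = 0

[0, 1, 1, 0, 0]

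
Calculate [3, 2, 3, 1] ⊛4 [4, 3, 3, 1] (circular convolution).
Use y[k] = Σ_j f[j]·g[(k-j) mod 4]. y[0] = 3×4 + 2×1 + 3×3 + 1×3 = 26; y[1] = 3×3 + 2×4 + 3×1 + 1×3 = 23; y[2] = 3×3 + 2×3 + 3×4 + 1×1 = 28; y[3] = 3×1 + 2×3 + 3×3 + 1×4 = 22. Result: [26, 23, 28, 22]

[26, 23, 28, 22]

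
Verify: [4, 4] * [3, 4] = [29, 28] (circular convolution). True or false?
Recompute circular convolution of [4, 4] and [3, 4]: y[0] = 4×3 + 4×4 = 28; y[1] = 4×4 + 4×3 = 28 → [28, 28]. Compare to given [29, 28]: they differ at index 0: given 29, correct 28, so answer: No

No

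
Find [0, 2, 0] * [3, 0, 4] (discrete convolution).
y[0] = 0×3 = 0; y[1] = 0×0 + 2×3 = 6; y[2] = 0×4 + 2×0 + 0×3 = 0; y[3] = 2×4 + 0×0 = 8; y[4] = 0×4 = 0

[0, 6, 0, 8, 0]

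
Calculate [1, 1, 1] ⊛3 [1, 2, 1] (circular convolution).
Use y[k] = Σ_j a[j]·b[(k-j) mod 3]. y[0] = 1×1 + 1×1 + 1×2 = 4; y[1] = 1×2 + 1×1 + 1×1 = 4; y[2] = 1×1 + 1×2 + 1×1 = 4. Result: [4, 4, 4]

[4, 4, 4]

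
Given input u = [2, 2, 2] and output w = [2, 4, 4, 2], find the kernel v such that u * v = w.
Output length 4 = len(u) + len(v) - 1 ⇒ len(v) = 2. Solve v forward using v[k] = (w[k] - Σ_{i≥1} u[i]·v[k-i]) / u[0]: v[0] = w[0] / u[0] = 2 / 2 = 1; v[1] = (w[1] - 2×1) / u[0] = (4 - 2×1) / 2 = 1. So v = [1, 1]. Forward-check [2, 2, 2] * [1, 1]: w[0] = 2×1 = 2; w[1] = 2×1 + 2×1 = 4; w[2] = 2×1 + 2×1 = 4; w[3] = 2×1 = 2 → [2, 4, 4, 2] ✓

[1, 1]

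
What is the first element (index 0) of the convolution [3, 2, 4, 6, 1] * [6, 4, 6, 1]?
Use y[k] = Σ_i a[i]·b[k-i] at k=0. y[0] = 3×6 = 18

18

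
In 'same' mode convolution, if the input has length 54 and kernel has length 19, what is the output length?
'Same' mode returns an output with the same length as the input: 54

54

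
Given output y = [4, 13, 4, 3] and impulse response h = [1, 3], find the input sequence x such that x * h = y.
Deconvolve y=[4, 13, 4, 3] by h=[1, 3]. Since h[0]=1, solve forward: x[0] = y[0] / 1 = 4; x[1] = (y[1] - 4×3) / 1 = 1; x[2] = (y[2] - 1×3) / 1 = 1. So x = [4, 1, 1]. Check by forward convolution: y[0] = 4×1 = 4; y[1] = 4×3 + 1×1 = 13; y[2] = 1×3 + 1×1 = 4; y[3] = 1×3 = 3

[4, 1, 1]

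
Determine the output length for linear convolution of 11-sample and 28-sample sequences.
Linear/full convolution length: m + n - 1 = 11 + 28 - 1 = 38

38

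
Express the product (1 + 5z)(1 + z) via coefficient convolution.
Ascending coefficients: a = [1, 5], b = [1, 1]. c[0] = 1×1 = 1; c[1] = 1×1 + 5×1 = 6; c[2] = 5×1 = 5. Result coefficients: [1, 6, 5] → 1 + 6z + 5z^2

1 + 6z + 5z^2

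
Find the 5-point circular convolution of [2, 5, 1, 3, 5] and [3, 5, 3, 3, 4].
Use y[k] = Σ_j u[j]·v[(k-j) mod 5]. y[0] = 2×3 + 5×4 + 1×3 + 3×3 + 5×5 = 63; y[1] = 2×5 + 5×3 + 1×4 + 3×3 + 5×3 = 53; y[2] = 2×3 + 5×5 + 1×3 + 3×4 + 5×3 = 61; y[3] = 2×3 + 5×3 + 1×5 + 3×3 + 5×4 = 55; y[4] = 2×4 + 5×3 + 1×3 + 3×5 + 5×3 = 56. Result: [63, 53, 61, 55, 56]

[63, 53, 61, 55, 56]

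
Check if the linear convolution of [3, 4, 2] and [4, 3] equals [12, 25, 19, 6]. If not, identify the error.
Recompute linear convolution of [3, 4, 2] and [4, 3]: y[0] = 3×4 = 12; y[1] = 3×3 + 4×4 = 25; y[2] = 4×3 + 2×4 = 20; y[3] = 2×3 = 6 → [12, 25, 20, 6]. Compare to given [12, 25, 19, 6]: they differ at index 2: given 19, correct 20, so answer: No

No. Error at index 2: given 19, correct 20.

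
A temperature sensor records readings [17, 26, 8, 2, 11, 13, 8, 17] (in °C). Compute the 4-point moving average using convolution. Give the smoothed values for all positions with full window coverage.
4-point moving average kernel = [1, 1, 1, 1]. Apply in 'valid' mode (full window coverage): avg[0] = (17 + 26 + 8 + 2) / 4 = 13.25; avg[1] = (26 + 8 + 2 + 11) / 4 = 11.75; avg[2] = (8 + 2 + 11 + 13) / 4 = 8.5; avg[3] = (2 + 11 + 13 + 8) / 4 = 8.5; avg[4] = (11 + 13 + 8 + 17) / 4 = 12.25. Smoothed values: [13.25, 11.75, 8.5, 8.5, 12.25]

[13.25, 11.75, 8.5, 8.5, 12.25]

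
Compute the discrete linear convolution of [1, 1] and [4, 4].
y[0] = 1×4 = 4; y[1] = 1×4 + 1×4 = 8; y[2] = 1×4 = 4

[4, 8, 4]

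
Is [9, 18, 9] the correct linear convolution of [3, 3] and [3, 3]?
Recompute linear convolution of [3, 3] and [3, 3]: y[0] = 3×3 = 9; y[1] = 3×3 + 3×3 = 18; y[2] = 3×3 = 9 → [9, 18, 9]. Given [9, 18, 9] matches, so answer: Yes

Yes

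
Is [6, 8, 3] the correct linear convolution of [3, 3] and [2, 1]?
Recompute linear convolution of [3, 3] and [2, 1]: y[0] = 3×2 = 6; y[1] = 3×1 + 3×2 = 9; y[2] = 3×1 = 3 → [6, 9, 3]. Compare to given [6, 8, 3]: they differ at index 1: given 8, correct 9, so answer: No

No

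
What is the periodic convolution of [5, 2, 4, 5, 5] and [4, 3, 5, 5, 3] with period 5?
Use y[k] = Σ_j f[j]·g[(k-j) mod 5]. y[0] = 5×4 + 2×3 + 4×5 + 5×5 + 5×3 = 86; y[1] = 5×3 + 2×4 + 4×3 + 5×5 + 5×5 = 85; y[2] = 5×5 + 2×3 + 4×4 + 5×3 + 5×5 = 87; y[3] = 5×5 + 2×5 + 4×3 + 5×4 + 5×3 = 82; y[4] = 5×3 + 2×5 + 4×5 + 5×3 + 5×4 = 80. Result: [86, 85, 87, 82, 80]

[86, 85, 87, 82, 80]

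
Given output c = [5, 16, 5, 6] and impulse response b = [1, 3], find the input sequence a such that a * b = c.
Deconvolve c=[5, 16, 5, 6] by b=[1, 3]. Since b[0]=1, solve forward: a[0] = c[0] / 1 = 5; a[1] = (c[1] - 5×3) / 1 = 1; a[2] = (c[2] - 1×3) / 1 = 2. So a = [5, 1, 2]. Check by forward convolution: c[0] = 5×1 = 5; c[1] = 5×3 + 1×1 = 16; c[2] = 1×3 + 2×1 = 5; c[3] = 2×3 = 6

[5, 1, 2]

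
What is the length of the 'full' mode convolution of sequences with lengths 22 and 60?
Linear/full convolution length: m + n - 1 = 22 + 60 - 1 = 81

81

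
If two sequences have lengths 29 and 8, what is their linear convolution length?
Linear/full convolution length: m + n - 1 = 29 + 8 - 1 = 36

36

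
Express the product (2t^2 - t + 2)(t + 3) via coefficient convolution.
Ascending coefficients: a = [2, -1, 2], b = [3, 1]. c[0] = 2×3 = 6; c[1] = 2×1 + -1×3 = -1; c[2] = -1×1 + 2×3 = 5; c[3] = 2×1 = 2. Result coefficients: [6, -1, 5, 2] → 2t^3 + 5t^2 - t + 6

2t^3 + 5t^2 - t + 6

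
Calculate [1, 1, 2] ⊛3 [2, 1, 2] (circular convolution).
Use y[k] = Σ_j f[j]·g[(k-j) mod 3]. y[0] = 1×2 + 1×2 + 2×1 = 6; y[1] = 1×1 + 1×2 + 2×2 = 7; y[2] = 1×2 + 1×1 + 2×2 = 7. Result: [6, 7, 7]

[6, 7, 7]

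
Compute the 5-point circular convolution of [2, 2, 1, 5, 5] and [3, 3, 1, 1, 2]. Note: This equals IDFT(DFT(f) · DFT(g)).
Either evaluate y[k] = Σ_j f[j]·g[(k-j) mod 5] directly, or use IDFT(DFT(f) · DFT(g)). y[0] = 2×3 + 2×2 + 1×1 + 5×1 + 5×3 = 31; y[1] = 2×3 + 2×3 + 1×2 + 5×1 + 5×1 = 24; y[2] = 2×1 + 2×3 + 1×3 + 5×2 + 5×1 = 26; y[3] = 2×1 + 2×1 + 1×3 + 5×3 + 5×2 = 32; y[4] = 2×2 + 2×1 + 1×1 + 5×3 + 5×3 = 37. Result: [31, 24, 26, 32, 37]

[31, 24, 26, 32, 37]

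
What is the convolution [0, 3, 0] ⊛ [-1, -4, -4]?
y[0] = 0×-1 = 0; y[1] = 0×-4 + 3×-1 = -3; y[2] = 0×-4 + 3×-4 + 0×-1 = -12; y[3] = 3×-4 + 0×-4 = -12; y[4] = 0×-4 = 0

[0, -3, -12, -12, 0]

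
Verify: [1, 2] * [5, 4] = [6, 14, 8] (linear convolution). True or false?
Recompute linear convolution of [1, 2] and [5, 4]: y[0] = 1×5 = 5; y[1] = 1×4 + 2×5 = 14; y[2] = 2×4 = 8 → [5, 14, 8]. Compare to given [6, 14, 8]: they differ at index 0: given 6, correct 5, so answer: No

No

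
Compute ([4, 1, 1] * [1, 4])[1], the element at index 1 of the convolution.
Use y[k] = Σ_i a[i]·b[k-i] at k=1. y[1] = 4×4 + 1×1 = 17

17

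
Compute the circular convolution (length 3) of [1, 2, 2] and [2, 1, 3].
Use y[k] = Σ_j a[j]·b[(k-j) mod 3]. y[0] = 1×2 + 2×3 + 2×1 = 10; y[1] = 1×1 + 2×2 + 2×3 = 11; y[2] = 1×3 + 2×1 + 2×2 = 9. Result: [10, 11, 9]

[10, 11, 9]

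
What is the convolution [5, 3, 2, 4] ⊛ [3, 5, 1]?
y[0] = 5×3 = 15; y[1] = 5×5 + 3×3 = 34; y[2] = 5×1 + 3×5 + 2×3 = 26; y[3] = 3×1 + 2×5 + 4×3 = 25; y[4] = 2×1 + 4×5 = 22; y[5] = 4×1 = 4

[15, 34, 26, 25, 22, 4]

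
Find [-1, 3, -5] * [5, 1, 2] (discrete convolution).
y[0] = -1×5 = -5; y[1] = -1×1 + 3×5 = 14; y[2] = -1×2 + 3×1 + -5×5 = -24; y[3] = 3×2 + -5×1 = 1; y[4] = -5×2 = -10

[-5, 14, -24, 1, -10]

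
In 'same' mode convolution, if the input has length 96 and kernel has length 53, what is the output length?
'Same' mode returns an output with the same length as the input: 96

96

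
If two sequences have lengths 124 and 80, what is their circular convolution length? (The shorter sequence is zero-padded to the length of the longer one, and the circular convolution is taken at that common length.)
Circular convolution (zero-padding the shorter input) has length max(m, n) = max(124, 80) = 124

124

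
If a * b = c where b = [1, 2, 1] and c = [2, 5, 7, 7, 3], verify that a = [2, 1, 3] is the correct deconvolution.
Forward-compute [2, 1, 3] * [1, 2, 1]: c[0] = 2×1 = 2; c[1] = 2×2 + 1×1 = 5; c[2] = 2×1 + 1×2 + 3×1 = 7; c[3] = 1×1 + 3×2 = 7; c[4] = 3×1 = 3 → [2, 5, 7, 7, 3]. Matches given c = [2, 5, 7, 7, 3], so verified.

Verified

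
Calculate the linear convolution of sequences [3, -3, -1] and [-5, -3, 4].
y[0] = 3×-5 = -15; y[1] = 3×-3 + -3×-5 = 6; y[2] = 3×4 + -3×-3 + -1×-5 = 26; y[3] = -3×4 + -1×-3 = -9; y[4] = -1×4 = -4

[-15, 6, 26, -9, -4]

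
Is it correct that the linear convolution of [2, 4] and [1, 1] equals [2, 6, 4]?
Recompute linear convolution of [2, 4] and [1, 1]: y[0] = 2×1 = 2; y[1] = 2×1 + 4×1 = 6; y[2] = 4×1 = 4 → [2, 6, 4]. Given [2, 6, 4] matches, so answer: Yes

Yes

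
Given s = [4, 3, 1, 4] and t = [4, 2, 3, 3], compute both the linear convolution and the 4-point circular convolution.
Linear: y_lin[0] = 4×4 = 16; y_lin[1] = 4×2 + 3×4 = 20; y_lin[2] = 4×3 + 3×2 + 1×4 = 22; y_lin[3] = 4×3 + 3×3 + 1×2 + 4×4 = 39; y_lin[4] = 3×3 + 1×3 + 4×2 = 20; y_lin[5] = 1×3 + 4×3 = 15; y_lin[6] = 4×3 = 12 → [16, 20, 22, 39, 20, 15, 12]. Circular (length 4): y[0] = 4×4 + 3×3 + 1×3 + 4×2 = 36; y[1] = 4×2 + 3×4 + 1×3 + 4×3 = 35; y[2] = 4×3 + 3×2 + 1×4 + 4×3 = 34; y[3] = 4×3 + 3×3 + 1×2 + 4×4 = 39 → [36, 35, 34, 39]

Linear: [16, 20, 22, 39, 20, 15, 12], Circular: [36, 35, 34, 39]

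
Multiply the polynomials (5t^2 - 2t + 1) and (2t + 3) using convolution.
Ascending coefficients: a = [1, -2, 5], b = [3, 2]. c[0] = 1×3 = 3; c[1] = 1×2 + -2×3 = -4; c[2] = -2×2 + 5×3 = 11; c[3] = 5×2 = 10. Result coefficients: [3, -4, 11, 10] → 10t^3 + 11t^2 - 4t + 3

10t^3 + 11t^2 - 4t + 3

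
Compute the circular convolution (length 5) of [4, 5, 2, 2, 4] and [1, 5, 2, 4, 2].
Use y[k] = Σ_j u[j]·v[(k-j) mod 5]. y[0] = 4×1 + 5×2 + 2×4 + 2×2 + 4×5 = 46; y[1] = 4×5 + 5×1 + 2×2 + 2×4 + 4×2 = 45; y[2] = 4×2 + 5×5 + 2×1 + 2×2 + 4×4 = 55; y[3] = 4×4 + 5×2 + 2×5 + 2×1 + 4×2 = 46; y[4] = 4×2 + 5×4 + 2×2 + 2×5 + 4×1 = 46. Result: [46, 45, 55, 46, 46]

[46, 45, 55, 46, 46]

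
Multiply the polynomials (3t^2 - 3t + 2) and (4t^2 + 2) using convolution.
Ascending coefficients: a = [2, -3, 3], b = [2, 0, 4]. c[0] = 2×2 = 4; c[1] = 2×0 + -3×2 = -6; c[2] = 2×4 + -3×0 + 3×2 = 14; c[3] = -3×4 + 3×0 = -12; c[4] = 3×4 = 12. Result coefficients: [4, -6, 14, -12, 12] → 12t^4 - 12t^3 + 14t^2 - 6t + 4

12t^4 - 12t^3 + 14t^2 - 6t + 4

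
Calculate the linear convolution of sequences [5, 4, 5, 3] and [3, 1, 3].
y[0] = 5×3 = 15; y[1] = 5×1 + 4×3 = 17; y[2] = 5×3 + 4×1 + 5×3 = 34; y[3] = 4×3 + 5×1 + 3×3 = 26; y[4] = 5×3 + 3×1 = 18; y[5] = 3×3 = 9

[15, 17, 34, 26, 18, 9]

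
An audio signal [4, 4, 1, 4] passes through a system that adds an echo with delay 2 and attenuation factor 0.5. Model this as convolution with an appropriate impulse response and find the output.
Direct-path + delayed-attenuated-path model → impulse response h = [1, 0, 0.5] (1 at lag 0, 0.5 at lag 2). Output y[n] = x[n] + 0.5·x[n - 2] (with x[n] = 0 outside 0..3): y[0] = 4 + 0.5×0 = 4; y[1] = 4 + 0.5×0 = 4; y[2] = 1 + 0.5×4 = 3.0; y[3] = 4 + 0.5×4 = 6.0; y[4] = 0 + 0.5×1 = 0.5; y[5] = 0 + 0.5×4 = 2.0. So y = [4, 4, 3.0, 6.0, 0.5, 2.0]

[4, 4, 3.0, 6.0, 0.5, 2.0]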